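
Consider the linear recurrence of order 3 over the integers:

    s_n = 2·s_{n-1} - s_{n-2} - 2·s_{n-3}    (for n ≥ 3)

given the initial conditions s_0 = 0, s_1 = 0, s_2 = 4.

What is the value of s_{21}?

s_3 = 2·4 + -1·0 + -2·0 = 8
s_4 = 2·8 + -1·4 + -2·0 = 12
s_5 = 2·12 + -1·8 + -2·4 = 8
s_6 = 2·8 + -1·12 + -2·8 = -12
s_7 = 2·-12 + -1·8 + -2·12 = -56
s_8 = 2·-56 + -1·-12 + -2·8 = -116
s_9 = 2·-116 + -1·-56 + -2·-12 = -152
s_10 = 2·-152 + -1·-116 + -2·-56 = -76
s_11 = 2·-76 + -1·-152 + -2·-116 = 232
s_12 = 2·232 + -1·-76 + -2·-152 = 844
s_13 = 2·844 + -1·232 + -2·-76 = 1608
s_14 = 2·1608 + -1·844 + -2·232 = 1908
s_15 = 2·1908 + -1·1608 + -2·844 = 520
s_16 = 2·520 + -1·1908 + -2·1608 = -4084
s_17 = 2·-4084 + -1·520 + -2·1908 = -12504
s_18 = 2·-12504 + -1·-4084 + -2·520 = -21964
s_19 = 2·-21964 + -1·-12504 + -2·-4084 = -23256
s_20 = 2·-23256 + -1·-21964 + -2·-12504 = 460
s_21 = 2·460 + -1·-23256 + -2·-21964 = 68104

68104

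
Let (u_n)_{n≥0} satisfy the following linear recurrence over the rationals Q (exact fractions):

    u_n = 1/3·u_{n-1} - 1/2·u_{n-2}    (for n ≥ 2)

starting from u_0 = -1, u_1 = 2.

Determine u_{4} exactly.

u_2 = 1/3·2 + -1/2·-1 = 7/6
u_3 = 1/3·7/6 + -1/2·2 = -11/18
u_4 = 1/3·-11/18 + -1/2·7/6 = -85/108

-85/108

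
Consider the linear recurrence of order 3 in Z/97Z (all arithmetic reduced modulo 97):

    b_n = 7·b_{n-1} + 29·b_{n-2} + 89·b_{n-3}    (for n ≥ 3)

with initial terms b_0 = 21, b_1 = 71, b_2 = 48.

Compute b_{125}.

33

b_3 = 7·48 + 29·71 + 89·21 = 93
b_4 = 7·93 + 29·48 + 89·71 = 20
b_5 = 7·20 + 29·93 + 89·48 = 28
b_6 = 7·28 + 29·20 + 89·93 = 32
b_7 = 7·32 + 29·28 + 89·20 = 3
b_8 = 7·3 + 29·32 + 89·28 = 46
b_9 = 7·46 + 29·3 + 89·32 = 56
b_10 = 7·56 + 29·46 + 89·3 = 53
b_11 = 7·53 + 29·56 + 89·46 = 75
b_12 = 7·75 + 29·53 + 89·56 = 62
b_13 = 7·62 + 29·75 + 89·53 = 51
b_14 = 7·51 + 29·62 + 89·75 = 3
b_15 = 7·3 + 29·51 + 89·62 = 34
b_16 = 7·34 + 29·3 + 89·51 = 14
b_17 = 7·14 + 29·34 + 89·3 = 90
b_18 = 7·90 + 29·14 + 89·34 = 85
b_19 = 7·85 + 29·90 + 89·14 = 86
b_20 = 7·86 + 29·85 + 89·90 = 19
b_21 = 7·19 + 29·86 + 89·85 = 7
b_22 = 7·7 + 29·19 + 89·86 = 9
b_23 = 7·9 + 29·7 + 89·19 = 17
b_24 = 7·17 + 29·9 + 89·7 = 33
b_25 = 7·33 + 29·17 + 89·9 = 70
b_26 = 7·70 + 29·33 + 89·17 = 50
b_27 = 7·50 + 29·70 + 89·33 = 79
b_28 = 7·79 + 29·50 + 89·70 = 85
b_29 = 7·85 + 29·79 + 89·50 = 61
b_30 = 7·61 + 29·85 + 89·79 = 29
b_31 = 7·29 + 29·61 + 89·85 = 31
b_32 = 7·31 + 29·29 + 89·61 = 85
b_33 = 7·85 + 29·31 + 89·29 = 1
b_34 = 7·1 + 29·85 + 89·31 = 90
b_35 = 7·90 + 29·1 + 89·85 = 76
b_36 = 7·76 + 29·90 + 89·1 = 30
b_37 = 7·30 + 29·76 + 89·90 = 45
b_38 = 7·45 + 29·30 + 89·76 = 92
b_39 = 7·92 + 29·45 + 89·30 = 60
b_40 = 7·60 + 29·92 + 89·45 = 12
b_41 = 7·12 + 29·60 + 89·92 = 21
b_42 = 7·21 + 29·12 + 89·60 = 15
b_43 = 7·15 + 29·21 + 89·12 = 36
b_44 = 7·36 + 29·15 + 89·21 = 34
b_45 = 7·34 + 29·36 + 89·15 = 95
b_46 = 7·95 + 29·34 + 89·36 = 5
b_47 = 7·5 + 29·95 + 89·34 = 93
b_48 = 7·93 + 29·5 + 89·95 = 36
b_49 = 7·36 + 29·93 + 89·5 = 96
b_50 = 7·96 + 29·36 + 89·93 = 2
b_51 = 7·2 + 29·96 + 89·36 = 85
b_52 = 7·85 + 29·2 + 89·96 = 79
b_53 = 7·79 + 29·85 + 89·2 = 92
b_54 = 7·92 + 29·79 + 89·85 = 24
b_55 = 7·24 + 29·92 + 89·79 = 70
b_56 = 7·70 + 29·24 + 89·92 = 62
b_57 = 7·62 + 29·70 + 89·24 = 41
b_58 = 7·41 + 29·62 + 89·70 = 70
b_59 = 7·70 + 29·41 + 89·62 = 19
b_60 = 7·19 + 29·70 + 89·41 = 89
b_61 = 7·89 + 29·19 + 89·70 = 32
b_62 = 7·32 + 29·89 + 89·19 = 34
b_63 = 7·34 + 29·32 + 89·89 = 66
b_64 = 7·66 + 29·34 + 89·32 = 28
b_65 = 7·28 + 29·66 + 89·34 = 92
b_66 = 7·92 + 29·28 + 89·66 = 55
b_67 = 7·55 + 29·92 + 89·28 = 16
b_68 = 7·16 + 29·55 + 89·92 = 1
b_69 = 7·1 + 29·16 + 89·55 = 31
b_70 = 7·31 + 29·1 + 89·16 = 21
b_71 = 7·21 + 29·31 + 89·1 = 68
b_72 = 7·68 + 29·21 + 89·31 = 61
b_73 = 7·61 + 29·68 + 89·21 = 0
b_74 = 7·0 + 29·61 + 89·68 = 61
b_75 = 7·61 + 29·0 + 89·61 = 36
b_76 = 7·36 + 29·61 + 89·0 = 81
b_77 = 7·81 + 29·36 + 89·61 = 56
b_78 = 7·56 + 29·81 + 89·36 = 28
b_79 = 7·28 + 29·56 + 89·81 = 8
b_80 = 7·8 + 29·28 + 89·56 = 32
b_81 = 7·32 + 29·8 + 89·28 = 38
b_82 = 7·38 + 29·32 + 89·8 = 63
b_83 = 7·63 + 29·38 + 89·32 = 26
b_84 = 7·26 + 29·63 + 89·38 = 56
b_85 = 7·56 + 29·26 + 89·63 = 60
b_86 = 7·60 + 29·56 + 89·26 = 90
b_87 = 7·90 + 29·60 + 89·56 = 79
b_88 = 7·79 + 29·90 + 89·60 = 64
b_89 = 7·64 + 29·79 + 89·90 = 79
b_90 = 7·79 + 29·64 + 89·79 = 31
b_91 = 7·31 + 29·79 + 89·64 = 56
b_92 = 7·56 + 29·31 + 89·79 = 77
b_93 = 7·77 + 29·56 + 89·31 = 72
b_94 = 7·72 + 29·77 + 89·56 = 58
b_95 = 7·58 + 29·72 + 89·77 = 35
b_96 = 7·35 + 29·58 + 89·72 = 90
b_97 = 7·90 + 29·35 + 89·58 = 17
b_98 = 7·17 + 29·90 + 89·35 = 24
b_99 = 7·24 + 29·17 + 89·90 = 38
b_100 = 7·38 + 29·24 + 89·17 = 50
b_101 = 7·50 + 29·38 + 89·24 = 96
b_102 = 7·96 + 29·50 + 89·38 = 72
b_103 = 7·72 + 29·96 + 89·50 = 75
b_104 = 7·75 + 29·72 + 89·96 = 2
b_105 = 7·2 + 29·75 + 89·72 = 61
b_106 = 7·61 + 29·2 + 89·75 = 79
b_107 = 7·79 + 29·61 + 89·2 = 75
b_108 = 7·75 + 29·79 + 89·61 = 0
b_109 = 7·0 + 29·75 + 89·79 = 88
b_110 = 7·88 + 29·0 + 89·75 = 16
b_111 = 7·16 + 29·88 + 89·0 = 45
b_112 = 7·45 + 29·16 + 89·88 = 75
b_113 = 7·75 + 29·45 + 89·16 = 53
b_114 = 7·53 + 29·75 + 89·45 = 52
b_115 = 7·52 + 29·53 + 89·75 = 40
b_116 = 7·40 + 29·52 + 89·53 = 6
b_117 = 7·6 + 29·40 + 89·52 = 10
b_118 = 7·10 + 29·6 + 89·40 = 21
b_119 = 7·21 + 29·10 + 89·6 = 1
b_120 = 7·1 + 29·21 + 89·10 = 51
b_121 = 7·51 + 29·1 + 89·21 = 24
b_122 = 7·24 + 29·51 + 89·1 = 87
b_123 = 7·87 + 29·24 + 89·51 = 24
b_124 = 7·24 + 29·87 + 89·24 = 74
b_125 = 7·74 + 29·24 + 89·87 = 33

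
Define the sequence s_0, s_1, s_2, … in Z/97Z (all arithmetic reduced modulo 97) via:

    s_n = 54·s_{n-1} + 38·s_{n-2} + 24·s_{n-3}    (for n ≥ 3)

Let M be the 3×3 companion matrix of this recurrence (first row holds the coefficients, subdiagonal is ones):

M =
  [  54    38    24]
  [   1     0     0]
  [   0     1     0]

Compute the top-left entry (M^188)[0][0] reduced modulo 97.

(M^188)[0][0] is the top entry after applying M 188 times to the unit state (1, 0, 0). Equivalently it is h_{190} for the auxiliary sequence (h_n) obeying the same recurrence with h_2 = 1 and h_i = 0 for 0 ≤ i < 2:
h_3 = 54·1 + 38·0 + 24·0 = 54
h_4 = 54·54 + 38·1 + 24·0 = 44
h_5 = 54·44 + 38·54 + 24·1 = 87
h_6 = 54·87 + 38·44 + 24·54 = 3
h_7 = 54·3 + 38·87 + 24·44 = 62
h_8 = 54·62 + 38·3 + 24·87 = 21
Continuing the recurrence:
  h_9 = 70;  h_10 = 52;  h_11 = 55;  h_12 = 30;  h_13 = 11;  h_14 = 47
  h_15 = 87;  h_16 = 55;  h_17 = 32;  h_18 = 86;  h_19 = 2;  h_20 = 70
  h_21 = 3;  h_22 = 57;  h_23 = 22;  h_24 = 31;  h_25 = 95;  h_26 = 46
  h_27 = 48;  h_28 = 24;  h_29 = 53;  h_30 = 76;  h_31 = 1;  h_32 = 43
  h_33 = 13;  h_34 = 32;  h_35 = 53;  h_36 = 25;  h_37 = 58;  h_38 = 19
  h_39 = 47;  h_40 = 93;  h_41 = 86;  h_42 = 91;  h_43 = 35;  h_44 = 40
  h_45 = 48;  h_46 = 5;  h_47 = 47;  h_48 = 0;  h_49 = 63;  h_50 = 68
  h_51 = 52;  h_52 = 17;  h_53 = 64;  h_54 = 15;  h_55 = 61;  h_56 = 65
  h_57 = 77;  h_58 = 41;  h_59 = 7;  h_60 = 1;  h_61 = 43;  h_62 = 6
  h_63 = 42;  h_64 = 36;  h_65 = 95;  h_66 = 37;  h_67 = 70;  h_68 = 94
  h_69 = 88;  h_70 = 13;  h_71 = 94;  h_72 = 19;  h_73 = 60;  h_74 = 10
  h_75 = 75;  h_76 = 50;  h_77 = 67;  h_78 = 43;  h_79 = 54;  h_80 = 47
  h_81 = 93;  h_82 = 53;  h_83 = 55;  h_84 = 38;  h_85 = 79;  h_86 = 46
  h_87 = 93;  h_88 = 33;  h_89 = 18;  h_90 = 93;  h_91 = 96;  h_92 = 32
  h_93 = 42;  h_94 = 65;  h_95 = 54;  h_96 = 89;  h_97 = 76;  h_98 = 52
  h_99 = 72;  h_100 = 25;  h_101 = 96;  h_102 = 5;  h_103 = 56;  h_104 = 86
  h_105 = 5;  h_106 = 32;  h_107 = 5;  h_108 = 54;  h_109 = 91;  h_110 = 5
  h_111 = 77;  h_112 = 33;  h_113 = 75;  h_114 = 71;  h_115 = 7;  h_116 = 26
  h_117 = 76;  h_118 = 22;  h_119 = 44;  h_120 = 89;  h_121 = 22;  h_122 = 0
  h_123 = 62;  h_124 = 93;  h_125 = 6;  h_126 = 11;  h_127 = 47;  h_128 = 93
  h_129 = 88;  h_130 = 5;  h_131 = 26;  h_132 = 20;  h_133 = 54;  h_134 = 32
  h_135 = 89;  h_136 = 43;  h_137 = 70;  h_138 = 81;  h_139 = 15;  h_140 = 39
  h_141 = 61;  h_142 = 92;  h_143 = 74;  h_144 = 32;  h_145 = 55;  h_146 = 45
  h_147 = 50;  h_148 = 7;  h_149 = 60;  h_150 = 50;  h_151 = 7;  h_152 = 32
  h_153 = 90;  h_154 = 36;  h_155 = 21;  h_156 = 6;  h_157 = 46;  h_158 = 15
  h_159 = 83;  h_160 = 45;  h_161 = 27;  h_162 = 19;  h_163 = 28;  h_164 = 69
  h_165 = 8;  h_166 = 40;  h_167 = 46;  h_168 = 25;  h_169 = 81;  h_170 = 26
  h_171 = 38;  h_172 = 37;  h_173 = 89;  h_174 = 43;  h_175 = 93;  h_176 = 62
  h_177 = 57;  h_178 = 3;  h_179 = 33;  h_180 = 63;  h_181 = 72;  h_182 = 90
  h_183 = 87;  h_184 = 49;  h_185 = 61;  h_186 = 66;  h_187 = 74;  h_188 = 14
h_189 = 54·14 + 38·74 + 24·66 = 11
h_190 = 54·11 + 38·14 + 24·74 = 89

89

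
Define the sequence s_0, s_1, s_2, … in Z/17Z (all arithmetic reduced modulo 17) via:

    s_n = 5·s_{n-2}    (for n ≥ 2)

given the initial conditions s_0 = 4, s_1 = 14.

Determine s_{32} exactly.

4

s_2 = 0·14 + 5·4 = 3
s_3 = 0·3 + 5·14 = 2
s_4 = 0·2 + 5·3 = 15
s_5 = 0·15 + 5·2 = 10
s_6 = 0·10 + 5·15 = 7
s_7 = 0·7 + 5·10 = 16
s_8 = 0·16 + 5·7 = 1
s_9 = 0·1 + 5·16 = 12
s_10 = 0·12 + 5·1 = 5
s_11 = 0·5 + 5·12 = 9
s_12 = 0·9 + 5·5 = 8
s_13 = 0·8 + 5·9 = 11
s_14 = 0·11 + 5·8 = 6
s_15 = 0·6 + 5·11 = 4
s_16 = 0·4 + 5·6 = 13
s_17 = 0·13 + 5·4 = 3
s_18 = 0·3 + 5·13 = 14
s_19 = 0·14 + 5·3 = 15
s_20 = 0·15 + 5·14 = 2
s_21 = 0·2 + 5·15 = 7
s_22 = 0·7 + 5·2 = 10
s_23 = 0·10 + 5·7 = 1
s_24 = 0·1 + 5·10 = 16
s_25 = 0·16 + 5·1 = 5
s_26 = 0·5 + 5·16 = 12
s_27 = 0·12 + 5·5 = 8
s_28 = 0·8 + 5·12 = 9
s_29 = 0·9 + 5·8 = 6
s_30 = 0·6 + 5·9 = 11
s_31 = 0·11 + 5·6 = 13
s_32 = 0·13 + 5·11 = 4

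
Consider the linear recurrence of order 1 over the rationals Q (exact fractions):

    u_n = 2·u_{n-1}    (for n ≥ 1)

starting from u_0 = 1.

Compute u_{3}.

u_1 = 2·1 = 2
u_2 = 2·2 = 4
u_3 = 2·4 = 8

8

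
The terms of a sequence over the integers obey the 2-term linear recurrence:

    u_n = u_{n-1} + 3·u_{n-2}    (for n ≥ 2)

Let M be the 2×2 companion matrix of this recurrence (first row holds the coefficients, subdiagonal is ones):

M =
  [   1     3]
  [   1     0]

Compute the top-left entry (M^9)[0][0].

(M^9)[0][0] is the top entry after applying M 9 times to the unit state (1, 0). Equivalently it is h_{10} for the auxiliary sequence (h_n) obeying the same recurrence with h_1 = 1 and h_i = 0 for 0 ≤ i < 1:
h_2 = 1·1 + 3·0 = 1
h_3 = 1·1 + 3·1 = 4
h_4 = 1·4 + 3·1 = 7
h_5 = 1·7 + 3·4 = 19
h_6 = 1·19 + 3·7 = 40
h_7 = 1·40 + 3·19 = 97
h_8 = 1·97 + 3·40 = 217
h_9 = 1·217 + 3·97 = 508
h_10 = 1·508 + 3·217 = 1159

1159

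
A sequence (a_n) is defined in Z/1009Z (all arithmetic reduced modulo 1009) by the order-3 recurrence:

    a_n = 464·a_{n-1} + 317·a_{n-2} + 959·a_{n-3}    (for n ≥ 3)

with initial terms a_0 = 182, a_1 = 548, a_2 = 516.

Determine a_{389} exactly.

506

a_3 = 464·516 + 317·548 + 959·182 = 440
a_4 = 464·440 + 317·516 + 959·548 = 299
a_5 = 464·299 + 317·440 + 959·516 = 166
a_6 = 464·166 + 317·299 + 959·440 = 475
a_7 = 464·475 + 317·166 + 959·299 = 777
a_8 = 464·777 + 317·475 + 959·166 = 321
Continuing the recurrence:
  a_9 = 191;  a_10 = 181;  a_11 = 338;  a_12 = 841;  a_13 = 973;  a_14 = 923
  a_15 = 471;  a_16 = 363;  a_17 = 168;  a_18 = 970;  a_19 = 866;  a_20 = 668
  a_21 = 195;  a_22 = 632;  a_23 = 801;  a_24 = 245;  a_25 = 0;  a_26 = 282
  a_27 = 545;  a_28 = 223;  a_29 = 806;  a_30 = 708;  a_31 = 761;  a_32 = 452
  a_33 = 866;  a_34 = 540;  a_35 = 0;  a_36 = 746;  a_37 = 300;  a_38 = 334
  a_39 = 886;  a_40 = 509;  a_41 = 883;  a_42 = 67;  a_43 = 2;  a_44 = 215
  a_45 = 180;  a_46 = 225;  a_47 = 369;  a_48 = 462;  a_49 = 238;  a_50 = 312
  a_51 = 359;  a_52 = 321;  a_53 = 951;  a_54 = 391;  a_55 = 683;  a_56 = 808
  a_57 = 779;  a_58 = 240;  a_59 = 68;  a_60 = 70;  a_61 = 667;  a_62 = 353
  a_63 = 419;  a_64 = 537;  a_65 = 92;  a_66 = 257;  a_67 = 482;  a_68 = 844
  a_69 = 826;  a_70 = 123;  a_71 = 248;  a_72 = 764;  a_73 = 155;  a_74 = 17
  a_75 = 661;  a_76 = 634;  a_77 = 381;  a_78 = 643;  a_79 = 982;  a_80 = 723
  a_81 = 135;  a_82 = 571;  a_83 = 168;  a_84 = 968;  a_85 = 637;  a_86 = 732
  a_87 = 785;  a_88 = 403;  a_89 = 682;  a_90 = 340;  a_91 = 654;  a_92 = 779
  a_93 = 860;  a_94 = 820;  a_95 = 678;  a_96 = 798;  a_97 = 347;  a_98 = 690
  a_99 = 785;  a_100 = 580;  a_101 = 154;  a_102 = 140;  a_103 = 22;  a_104 = 474
  a_105 = 957;  a_106 = 923;  a_107 = 632;  a_108 = 192;  a_109 = 113;  a_110 = 976
  a_111 = 819;  a_112 = 665;  a_113 = 757;  a_114 = 459;  a_115 = 960;  a_116 = 161
  a_117 = 906;  a_118 = 650;  a_119 = 577;  a_120 = 662;  a_121 = 500;  a_122 = 323
  a_123 = 824;  a_124 = 632;  a_125 = 509;  a_126 = 801;  a_127 = 953;  a_128 = 683
  a_129 = 806;  a_130 = 3;  a_131 = 764;  a_132 = 339;  a_133 = 779;  a_134 = 885
  a_135 = 927;  a_136 = 738;  a_137 = 767;  a_138 = 642;  a_139 = 636;  a_140 = 164
  a_141 = 421;  a_142 = 615;  a_143 = 963;  a_144 = 202;  a_145 = 973;  a_146 = 189
  a_147 = 599;  a_148 = 625;  a_149 = 239;  a_150 = 587;  a_151 = 55;  a_152 = 876
  a_153 = 30;  a_154 = 288;  a_155 = 460;  a_156 = 536;  a_157 = 740;  a_158 = 907
  a_159 = 21;  a_160 = 950;  a_161 = 525;  a_162 = 858;  a_163 = 429;  a_164 = 832
  a_165 = 875;  a_166 = 516;  a_167 = 969;  a_168 = 362;  a_169 = 336;  a_170 = 228
  a_171 = 476;  a_172 = 883;  a_173 = 308;  a_174 = 468;  a_175 = 226;  a_176 = 705
  a_177 = 14;  a_178 = 737;  a_179 = 384;  a_180 = 442;  a_181 = 383;  a_182 = 971
  a_183 = 959;  a_184 = 90;  a_185 = 567;  a_186 = 499;  a_187 = 148;  a_188 = 741
  a_189 = 532;  a_190 = 115;  a_191 = 307;  a_192 = 953;  a_193 = 0;  a_194 = 195
  a_195 = 452;  a_196 = 122;  a_197 = 450;  a_198 = 876;  a_199 = 172;  a_200 = 12
  a_201 = 148;  a_202 = 309;  a_203 = 0;  a_204 = 752;  a_205 = 508;  a_206 = 875
  a_207 = 720;  a_208 = 835;  a_209 = 836;  a_210 = 100;  a_211 = 259;  a_212 = 95
  a_213 = 103;  a_214 = 381;  a_215 = 867;  a_216 = 298;  a_217 = 551;  a_218 = 44
  a_219 = 581;  a_220 = 705;  a_221 = 561;  a_222 = 689;  a_223 = 161;  a_224 = 709
  a_225 = 485;  a_226 = 810;  a_227 = 734;  a_228 = 993;  a_229 = 107;  a_230 = 813
  a_231 = 279;  a_232 = 425;  a_233 = 815;  a_234 = 489;  a_235 = 870;  a_236 = 326
  a_237 = 13;  a_238 = 289;  a_239 = 837;  a_240 = 56;  a_241 = 397;  a_242 = 688
  a_243 = 339;  a_244 = 374;  a_245 = 403;  a_246 = 26;  a_247 = 35;  a_248 = 296
  a_249 = 834;  a_250 = 792;  a_251 = 567;  a_252 = 240;  a_253 = 258;  a_254 = 957
  a_255 = 253;  a_256 = 225;  a_257 = 536;  a_258 = 643;  a_259 = 946;  a_260 = 485
  a_261 = 380;  a_262 = 245;  a_263 = 18;  a_264 = 423;  a_265 = 36;  a_266 = 563
  a_267 = 253;  a_268 = 444;  a_269 = 772;  a_270 = 977;  a_271 = 831;  a_272 = 843
  a_273 = 329;  a_274 = 971;  a_275 = 115;  a_276 = 648;  a_277 = 3;  a_278 = 267
  a_279 = 620;  a_280 = 857;  a_281 = 663;  a_282 = 414;  a_283 = 213;  a_284 = 165
  a_285 = 283;  a_286 = 428;  a_287 = 560;  a_288 = 973;  a_289 = 174;  a_290 = 964
  a_291 = 763;  a_292 = 115;  a_293 = 835;  a_294 = 307;  a_295 = 820;  a_296 = 161
  a_297 = 450;  a_298 = 893;  a_299 = 56;  a_300 = 9;  a_301 = 485;  a_302 = 86
  a_303 = 480;  a_304 = 725;  a_305 = 949;  a_306 = 401;  a_307 = 633;  a_308 = 49
  a_309 = 538;  a_310 = 436;  a_311 = 97;  a_312 = 934;  a_313 = 383;  a_314 = 764
  a_315 = 382;  a_316 = 722;  a_317 = 176;  a_318 = 846;  a_319 = 564;  a_320 = 434
  a_321 = 858;  a_322 = 972;  a_323 = 39;  a_324 = 800;  a_325 = 984;  a_326 = 917
  a_327 = 197;  a_328 = 936;  a_329 = 889;  a_330 = 121;  a_331 = 565;  a_332 = 790
  a_333 = 809;  a_334 = 228;  a_335 = 874;  a_336 = 465;  a_337 = 125;  a_338 = 265
  a_339 = 93;  a_340 = 836;  a_341 = 535;  a_342 = 66;  a_343 = 6;  a_344 = 992
  a_345 = 804;  a_346 = 91;  a_347 = 287;  a_348 = 735;  a_349 = 662;  a_350 = 124
  a_351 = 588;  a_352 = 556;  a_353 = 274;  a_354 = 549;  a_355 = 1004;  a_356 = 609
  a_357 = 282;  a_358 = 262;  a_359 = 910;  a_360 = 820;  a_361 = 0;  a_362 = 532
  a_363 = 12;  a_364 = 664;  a_365 = 762;  a_366 = 434;  a_367 = 76;  a_368 = 545
  a_369 = 1004;  a_370 = 160;  a_371 = 0;  a_372 = 520;  a_373 = 201;  a_374 = 809
  a_375 = 412;  a_376 = 674;  a_377 = 299;  a_378 = 842;  a_379 = 748;  a_380 = 699
  a_381 = 726;  a_382 = 403;  a_383 = 782;  a_384 = 249;  a_385 = 220;  a_386 = 653
  a_387 = 69
a_388 = 464·69 + 317·653 + 959·220 = 992
a_389 = 464·992 + 317·69 + 959·653 = 506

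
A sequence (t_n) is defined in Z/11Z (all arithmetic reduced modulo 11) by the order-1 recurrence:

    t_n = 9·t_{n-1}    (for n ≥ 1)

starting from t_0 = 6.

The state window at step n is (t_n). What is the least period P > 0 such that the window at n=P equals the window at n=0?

n=0: window = (6)
n=1: window = (10)
n=2: window = (2)
n=3: window = (7)
n=4: window = (8)
n=5: window = (6)
window at n=5 equals window at n=0 → period = 5

5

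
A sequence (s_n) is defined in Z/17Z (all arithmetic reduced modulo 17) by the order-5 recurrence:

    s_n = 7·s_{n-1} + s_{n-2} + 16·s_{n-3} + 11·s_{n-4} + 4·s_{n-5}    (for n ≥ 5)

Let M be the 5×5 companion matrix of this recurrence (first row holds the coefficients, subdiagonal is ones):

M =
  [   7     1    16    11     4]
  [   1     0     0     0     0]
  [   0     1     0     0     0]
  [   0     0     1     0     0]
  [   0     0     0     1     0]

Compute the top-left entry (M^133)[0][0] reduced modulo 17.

(M^133)[0][0] is the top entry after applying M 133 times to the unit state (1, 0, 0, 0, 0). Equivalently it is h_{137} for the auxiliary sequence (h_n) obeying the same recurrence with h_4 = 1 and h_i = 0 for 0 ≤ i < 4:
h_5 = 7·1 + 1·0 + 16·0 + 11·0 + 4·0 = 7
h_6 = 7·7 + 1·1 + 16·0 + 11·0 + 4·0 = 16
h_7 = 7·16 + 1·7 + 16·1 + 11·0 + 4·0 = 16
h_8 = 7·16 + 1·16 + 16·7 + 11·1 + 4·0 = 13
h_9 = 7·13 + 1·16 + 16·16 + 11·7 + 4·1 = 2
h_10 = 7·2 + 1·13 + 16·16 + 11·16 + 4·7 = 11
Continuing the recurrence:
  h_11 = 0;  h_12 = 12;  h_13 = 11;  h_14 = 14;  h_15 = 5;  h_16 = 0
  h_17 = 7;  h_18 = 4;  h_19 = 10;  h_20 = 2;  h_21 = 12;  h_22 = 12
  h_23 = 16;  h_24 = 4;  h_25 = 2;  h_26 = 12;  h_27 = 0;  h_28 = 16
  h_29 = 2;  h_30 = 0;  h_31 = 0;  h_32 = 4;  h_33 = 12;  h_34 = 11
  h_35 = 0;  h_36 = 9;  h_37 = 13;  h_38 = 14;  h_39 = 10;  h_40 = 0
  h_41 = 5;  h_42 = 10;  h_43 = 3;  h_44 = 15;  h_45 = 0;  h_46 = 6
  h_47 = 15;  h_48 = 16;  h_49 = 11;  h_50 = 8;  h_51 = 2;  h_52 = 9
  h_53 = 4;  h_54 = 14;  h_55 = 11;  h_56 = 7;  h_57 = 7;  h_58 = 11
  h_59 = 16;  h_60 = 16;  h_61 = 1;  h_62 = 3;  h_63 = 5;  h_64 = 5
  h_65 = 10;  h_66 = 5;  h_67 = 5;  h_68 = 3;  h_69 = 15;  h_70 = 11
  h_71 = 11;  h_72 = 7;  h_73 = 5;  h_74 = 8;  h_75 = 15;  h_76 = 8
  h_77 = 10;  h_78 = 1;  h_79 = 2;  h_80 = 0;  h_81 = 7;  h_82 = 13
  h_83 = 5;  h_84 = 15;  h_85 = 4;  h_86 = 5;  h_87 = 12;  h_88 = 15
  h_89 = 12;  h_90 = 5;  h_91 = 14;  h_92 = 15;  h_93 = 0;  h_94 = 2
  h_95 = 3;  h_96 = 6;  h_97 = 1;  h_98 = 15;  h_99 = 5;  h_100 = 8
  h_101 = 13;  h_102 = 8;  h_103 = 6;  h_104 = 9;  h_105 = 15;  h_106 = 10
  h_107 = 4;  h_108 = 10;  h_109 = 10;  h_110 = 8;  h_111 = 4;  h_112 = 16
  h_113 = 3;  h_114 = 8;  h_115 = 0;  h_116 = 10;  h_117 = 6;  h_118 = 16
  h_119 = 4;  h_120 = 12;  h_121 = 8;  h_122 = 9;  h_123 = 14;  h_124 = 9
  h_125 = 0;  h_126 = 7;  h_127 = 9;  h_128 = 4;  h_129 = 15;  h_130 = 7
  h_131 = 0;  h_132 = 4;  h_133 = 15;  h_134 = 8;  h_135 = 10
h_136 = 7·10 + 1·8 + 16·15 + 11·4 + 4·0 = 5
h_137 = 7·5 + 1·10 + 16·8 + 11·15 + 4·4 = 14

14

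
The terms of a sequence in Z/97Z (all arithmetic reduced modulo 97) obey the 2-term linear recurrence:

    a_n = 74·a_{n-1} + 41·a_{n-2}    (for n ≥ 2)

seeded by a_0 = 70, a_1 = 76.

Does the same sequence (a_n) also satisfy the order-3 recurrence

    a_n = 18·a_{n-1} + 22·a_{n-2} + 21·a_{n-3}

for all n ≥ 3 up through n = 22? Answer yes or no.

no

Terms a_0..a_22: 70, 76, 55, 8, 34, 31, 2, 61, 37, 1, 39, 17, 44, 73, 28, 21, 83, 19, 56, 73, 35, 54, 96
n=3: candidate gives 58, actual a_3 = 8 ✗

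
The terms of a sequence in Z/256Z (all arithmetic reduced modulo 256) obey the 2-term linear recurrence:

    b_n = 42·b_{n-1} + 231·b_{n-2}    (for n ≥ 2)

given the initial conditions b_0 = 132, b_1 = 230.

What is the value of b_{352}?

68

b_2 = 42·230 + 231·132 = 216
b_3 = 42·216 + 231·230 = 250
b_4 = 42·250 + 231·216 = 236
b_5 = 42·236 + 231·250 = 78
b_6 = 42·78 + 231·236 = 192
b_7 = 42·192 + 231·78 = 226
b_8 = 42·226 + 231·192 = 84
b_9 = 42·84 + 231·226 = 182
b_10 = 42·182 + 231·84 = 168
b_11 = 42·168 + 231·182 = 202
b_12 = 42·202 + 231·168 = 188
b_13 = 42·188 + 231·202 = 30
b_14 = 42·30 + 231·188 = 144
b_15 = 42·144 + 231·30 = 178
b_16 = 42·178 + 231·144 = 36
b_17 = 42·36 + 231·178 = 134
b_18 = 42·134 + 231·36 = 120
b_19 = 42·120 + 231·134 = 154
b_20 = 42·154 + 231·120 = 140
b_21 = 42·140 + 231·154 = 238
b_22 = 42·238 + 231·140 = 96
b_23 = 42·96 + 231·238 = 130
b_24 = 42·130 + 231·96 = 244
b_25 = 42·244 + 231·130 = 86
b_26 = 42·86 + 231·244 = 72
b_27 = 42·72 + 231·86 = 106
b_28 = 42·106 + 231·72 = 92
b_29 = 42·92 + 231·106 = 190
b_30 = 42·190 + 231·92 = 48
b_31 = 42·48 + 231·190 = 82
b_32 = 42·82 + 231·48 = 196
b_33 = 42·196 + 231·82 = 38
b_34 = 42·38 + 231·196 = 24
b_35 = 42·24 + 231·38 = 58
b_36 = 42·58 + 231·24 = 44
b_37 = 42·44 + 231·58 = 142
b_38 = 42·142 + 231·44 = 0
b_39 = 42·0 + 231·142 = 34
b_40 = 42·34 + 231·0 = 148
b_41 = 42·148 + 231·34 = 246
b_42 = 42·246 + 231·148 = 232
b_43 = 42·232 + 231·246 = 10
b_44 = 42·10 + 231·232 = 252
b_45 = 42·252 + 231·10 = 94
b_46 = 42·94 + 231·252 = 208
b_47 = 42·208 + 231·94 = 242
b_48 = 42·242 + 231·208 = 100
b_49 = 42·100 + 231·242 = 198
b_50 = 42·198 + 231·100 = 184
b_51 = 42·184 + 231·198 = 218
b_52 = 42·218 + 231·184 = 204
b_53 = 42·204 + 231·218 = 46
b_54 = 42·46 + 231·204 = 160
b_55 = 42·160 + 231·46 = 194
b_56 = 42·194 + 231·160 = 52
b_57 = 42·52 + 231·194 = 150
b_58 = 42·150 + 231·52 = 136
b_59 = 42·136 + 231·150 = 170
b_60 = 42·170 + 231·136 = 156
b_61 = 42·156 + 231·170 = 254
b_62 = 42·254 + 231·156 = 112
b_63 = 42·112 + 231·254 = 146
b_64 = 42·146 + 231·112 = 4
b_65 = 42·4 + 231·146 = 102
b_66 = 42·102 + 231·4 = 88
b_67 = 42·88 + 231·102 = 122
b_68 = 42·122 + 231·88 = 108
b_69 = 42·108 + 231·122 = 206
b_70 = 42·206 + 231·108 = 64
b_71 = 42·64 + 231·206 = 98
b_72 = 42·98 + 231·64 = 212
b_73 = 42·212 + 231·98 = 54
b_74 = 42·54 + 231·212 = 40
b_75 = 42·40 + 231·54 = 74
b_76 = 42·74 + 231·40 = 60
b_77 = 42·60 + 231·74 = 158
b_78 = 42·158 + 231·60 = 16
b_79 = 42·16 + 231·158 = 50
b_80 = 42·50 + 231·16 = 164
b_81 = 42·164 + 231·50 = 6
b_82 = 42·6 + 231·164 = 248
b_83 = 42·248 + 231·6 = 26
b_84 = 42·26 + 231·248 = 12
b_85 = 42·12 + 231·26 = 110
b_86 = 42·110 + 231·12 = 224
b_87 = 42·224 + 231·110 = 2
b_88 = 42·2 + 231·224 = 116
b_89 = 42·116 + 231·2 = 214
b_90 = 42·214 + 231·116 = 200
b_91 = 42·200 + 231·214 = 234
b_92 = 42·234 + 231·200 = 220
b_93 = 42·220 + 231·234 = 62
b_94 = 42·62 + 231·220 = 176
b_95 = 42·176 + 231·62 = 210
b_96 = 42·210 + 231·176 = 68
b_97 = 42·68 + 231·210 = 166
b_98 = 42·166 + 231·68 = 152
b_99 = 42·152 + 231·166 = 186
b_100 = 42·186 + 231·152 = 172
b_101 = 42·172 + 231·186 = 14
b_102 = 42·14 + 231·172 = 128
b_103 = 42·128 + 231·14 = 162
b_104 = 42·162 + 231·128 = 20
b_105 = 42·20 + 231·162 = 118
b_106 = 42·118 + 231·20 = 104
b_107 = 42·104 + 231·118 = 138
b_108 = 42·138 + 231·104 = 124
b_109 = 42·124 + 231·138 = 222
b_110 = 42·222 + 231·124 = 80
b_111 = 42·80 + 231·222 = 114
b_112 = 42·114 + 231·80 = 228
b_113 = 42·228 + 231·114 = 70
b_114 = 42·70 + 231·228 = 56
b_115 = 42·56 + 231·70 = 90
b_116 = 42·90 + 231·56 = 76
b_117 = 42·76 + 231·90 = 174
b_118 = 42·174 + 231·76 = 32
b_119 = 42·32 + 231·174 = 66
b_120 = 42·66 + 231·32 = 180
b_121 = 42·180 + 231·66 = 22
b_122 = 42·22 + 231·180 = 8
b_123 = 42·8 + 231·22 = 42
b_124 = 42·42 + 231·8 = 28
b_125 = 42·28 + 231·42 = 126
b_126 = 42·126 + 231·28 = 240
b_127 = 42·240 + 231·126 = 18
b_128 = 42·18 + 231·240 = 132
b_129 = 42·132 + 231·18 = 230
(b_128, b_129) = (132, 230) = (b_0, b_1), so the sequence has period 128.
352 ≡ 96 (mod 128), hence b_352 = b_96 = 68.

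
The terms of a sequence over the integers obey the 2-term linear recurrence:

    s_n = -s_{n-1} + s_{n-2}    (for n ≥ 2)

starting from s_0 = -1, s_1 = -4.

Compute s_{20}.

s_2 = -1·-4 + 1·-1 = 3
s_3 = -1·3 + 1·-4 = -7
s_4 = -1·-7 + 1·3 = 10
s_5 = -1·10 + 1·-7 = -17
s_6 = -1·-17 + 1·10 = 27
s_7 = -1·27 + 1·-17 = -44
s_8 = -1·-44 + 1·27 = 71
s_9 = -1·71 + 1·-44 = -115
s_10 = -1·-115 + 1·71 = 186
s_11 = -1·186 + 1·-115 = -301
s_12 = -1·-301 + 1·186 = 487
s_13 = -1·487 + 1·-301 = -788
s_14 = -1·-788 + 1·487 = 1275
s_15 = -1·1275 + 1·-788 = -2063
s_16 = -1·-2063 + 1·1275 = 3338
s_17 = -1·3338 + 1·-2063 = -5401
s_18 = -1·-5401 + 1·3338 = 8739
s_19 = -1·8739 + 1·-5401 = -14140
s_20 = -1·-14140 + 1·8739 = 22879

22879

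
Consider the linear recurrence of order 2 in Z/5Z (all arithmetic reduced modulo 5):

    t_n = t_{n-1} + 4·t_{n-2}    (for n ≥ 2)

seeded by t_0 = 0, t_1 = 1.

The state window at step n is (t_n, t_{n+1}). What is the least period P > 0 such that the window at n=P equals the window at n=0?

n=0: window = (0, 1)
n=1: window = (1, 1)
n=2: window = (1, 0)
n=3: window = (0, 4)
n=4: window = (4, 4)
n=5: window = (4, 0)
n=6: window = (0, 1)
window at n=6 equals window at n=0 → period = 6

6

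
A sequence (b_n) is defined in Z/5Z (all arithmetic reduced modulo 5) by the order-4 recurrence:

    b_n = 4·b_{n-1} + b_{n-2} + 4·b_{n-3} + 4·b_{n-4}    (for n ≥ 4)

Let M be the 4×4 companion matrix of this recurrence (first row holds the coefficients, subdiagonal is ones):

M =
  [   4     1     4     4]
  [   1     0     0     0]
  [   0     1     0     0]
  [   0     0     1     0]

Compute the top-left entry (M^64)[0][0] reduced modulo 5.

(M^64)[0][0] is the top entry after applying M 64 times to the unit state (1, 0, 0, 0). Equivalently it is h_{67} for the auxiliary sequence (h_n) obeying the same recurrence with h_3 = 1 and h_i = 0 for 0 ≤ i < 3:
h_4 = 4·1 + 1·0 + 4·0 + 4·0 = 4
h_5 = 4·4 + 1·1 + 4·0 + 4·0 = 2
h_6 = 4·2 + 1·4 + 4·1 + 4·0 = 1
h_7 = 4·1 + 1·2 + 4·4 + 4·1 = 1
h_8 = 4·1 + 1·1 + 4·2 + 4·4 = 4
h_9 = 4·4 + 1·1 + 4·1 + 4·2 = 4
h_10 = 4·4 + 1·4 + 4·1 + 4·1 = 3
h_11 = 4·3 + 1·4 + 4·4 + 4·1 = 1
h_12 = 4·1 + 1·3 + 4·4 + 4·4 = 4
h_13 = 4·4 + 1·1 + 4·3 + 4·4 = 0
h_14 = 4·0 + 1·4 + 4·1 + 4·3 = 0
h_15 = 4·0 + 1·0 + 4·4 + 4·1 = 0
h_16 = 4·0 + 1·0 + 4·0 + 4·4 = 1
(h_13, h_14, h_15, h_16) = (0, 0, 0, 1) = (h_0, h_1, h_2, h_3), so the sequence has period 13.
67 ≡ 2 (mod 13), hence h_67 = h_2 = 0.

0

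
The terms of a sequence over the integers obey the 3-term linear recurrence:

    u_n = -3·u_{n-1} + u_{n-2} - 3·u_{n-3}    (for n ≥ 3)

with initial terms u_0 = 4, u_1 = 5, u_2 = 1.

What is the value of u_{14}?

u_3 = -3·1 + 1·5 + -3·4 = -10
u_4 = -3·-10 + 1·1 + -3·5 = 16
u_5 = -3·16 + 1·-10 + -3·1 = -61
u_6 = -3·-61 + 1·16 + -3·-10 = 229
u_7 = -3·229 + 1·-61 + -3·16 = -796
u_8 = -3·-796 + 1·229 + -3·-61 = 2800
u_9 = -3·2800 + 1·-796 + -3·229 = -9883
u_10 = -3·-9883 + 1·2800 + -3·-796 = 34837
u_11 = -3·34837 + 1·-9883 + -3·2800 = -122794
u_12 = -3·-122794 + 1·34837 + -3·-9883 = 432868
u_13 = -3·432868 + 1·-122794 + -3·34837 = -1525909
u_14 = -3·-1525909 + 1·432868 + -3·-122794 = 5378977

5378977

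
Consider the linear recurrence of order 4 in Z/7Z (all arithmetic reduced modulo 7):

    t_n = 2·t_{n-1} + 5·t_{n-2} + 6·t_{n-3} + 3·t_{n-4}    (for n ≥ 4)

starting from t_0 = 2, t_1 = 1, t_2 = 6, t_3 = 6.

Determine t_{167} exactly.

t_4 = 2·6 + 5·6 + 6·1 + 3·2 = 5
t_5 = 2·5 + 5·6 + 6·6 + 3·1 = 2
t_6 = 2·2 + 5·5 + 6·6 + 3·6 = 6
t_7 = 2·6 + 5·2 + 6·5 + 3·6 = 0
t_8 = 2·0 + 5·6 + 6·2 + 3·5 = 1
t_9 = 2·1 + 5·0 + 6·6 + 3·2 = 2
t_10 = 2·2 + 5·1 + 6·0 + 3·6 = 6
t_11 = 2·6 + 5·2 + 6·1 + 3·0 = 0
t_12 = 2·0 + 5·6 + 6·2 + 3·1 = 3
t_13 = 2·3 + 5·0 + 6·6 + 3·2 = 6
t_14 = 2·6 + 5·3 + 6·0 + 3·6 = 3
t_15 = 2·3 + 5·6 + 6·3 + 3·0 = 5
t_16 = 2·5 + 5·3 + 6·6 + 3·3 = 0
t_17 = 2·0 + 5·5 + 6·3 + 3·6 = 5
t_18 = 2·5 + 5·0 + 6·5 + 3·3 = 0
t_19 = 2·0 + 5·5 + 6·0 + 3·5 = 5
t_20 = 2·5 + 5·0 + 6·5 + 3·0 = 5
t_21 = 2·5 + 5·5 + 6·0 + 3·5 = 1
t_22 = 2·1 + 5·5 + 6·5 + 3·0 = 1
t_23 = 2·1 + 5·1 + 6·5 + 3·5 = 3
t_24 = 2·3 + 5·1 + 6·1 + 3·5 = 4
t_25 = 2·4 + 5·3 + 6·1 + 3·1 = 4
t_26 = 2·4 + 5·4 + 6·3 + 3·1 = 0
t_27 = 2·0 + 5·4 + 6·4 + 3·3 = 4
t_28 = 2·4 + 5·0 + 6·4 + 3·4 = 2
t_29 = 2·2 + 5·4 + 6·0 + 3·4 = 1
t_30 = 2·1 + 5·2 + 6·4 + 3·0 = 1
t_31 = 2·1 + 5·1 + 6·2 + 3·4 = 3
t_32 = 2·3 + 5·1 + 6·1 + 3·2 = 2
t_33 = 2·2 + 5·3 + 6·1 + 3·1 = 0
t_34 = 2·0 + 5·2 + 6·3 + 3·1 = 3
t_35 = 2·3 + 5·0 + 6·2 + 3·3 = 6
t_36 = 2·6 + 5·3 + 6·0 + 3·2 = 5
t_37 = 2·5 + 5·6 + 6·3 + 3·0 = 2
t_38 = 2·2 + 5·5 + 6·6 + 3·3 = 4
t_39 = 2·4 + 5·2 + 6·5 + 3·6 = 3
t_40 = 2·3 + 5·4 + 6·2 + 3·5 = 4
t_41 = 2·4 + 5·3 + 6·4 + 3·2 = 4
t_42 = 2·4 + 5·4 + 6·3 + 3·4 = 2
t_43 = 2·2 + 5·4 + 6·4 + 3·3 = 1
t_44 = 2·1 + 5·2 + 6·4 + 3·4 = 6
t_45 = 2·6 + 5·1 + 6·2 + 3·4 = 6
(t_42, t_43, t_44, t_45) = (2, 1, 6, 6) = (t_0, t_1, t_2, t_3), so the sequence has period 42.
167 ≡ 41 (mod 42), hence t_167 = t_41 = 4.

4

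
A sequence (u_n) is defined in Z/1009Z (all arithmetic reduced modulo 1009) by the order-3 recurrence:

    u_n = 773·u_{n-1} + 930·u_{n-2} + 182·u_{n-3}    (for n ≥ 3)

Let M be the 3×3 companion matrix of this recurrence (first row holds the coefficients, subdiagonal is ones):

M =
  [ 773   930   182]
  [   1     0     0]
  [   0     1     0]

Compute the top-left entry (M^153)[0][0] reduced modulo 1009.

1005

(M^153)[0][0] is the top entry after applying M 153 times to the unit state (1, 0, 0). Equivalently it is h_{155} for the auxiliary sequence (h_n) obeying the same recurrence with h_2 = 1 and h_i = 0 for 0 ≤ i < 2:
h_3 = 773·1 + 930·0 + 182·0 = 773
h_4 = 773·773 + 930·1 + 182·0 = 122
h_5 = 773·122 + 930·773 + 182·1 = 124
h_6 = 773·124 + 930·122 + 182·773 = 884
h_7 = 773·884 + 930·124 + 182·122 = 539
h_8 = 773·539 + 930·884 + 182·124 = 85
Continuing the recurrence:
  h_9 = 374;  h_10 = 92;  h_11 = 536;  h_12 = 898;  h_13 = 596;  h_14 = 980
  h_15 = 98;  h_16 = 861;  h_17 = 719;  h_18 = 95;  h_19 = 797;  h_20 = 846
  h_21 = 867;  h_22 = 742;  h_23 = 168;  h_24 = 1006;  h_25 = 391;  h_26 = 86
  h_27 = 737;  h_28 = 417;  h_29 = 277;  h_30 = 504;  h_31 = 652;  h_32 = 4
  h_33 = 934;  h_34 = 842;  h_35 = 660;  h_36 = 178;  h_37 = 574;  h_38 = 864
  h_39 = 81;  h_40 = 952;  h_41 = 843;  h_42 = 908;  h_43 = 342;  h_44 = 982
  h_45 = 323;  h_46 = 257;  h_47 = 736;  h_48 = 1002;  h_49 = 372;  h_50 = 299
  h_51 = 683;  h_52 = 948;  h_53 = 731;  h_54 = 1005;  h_55 = 705;  h_56 = 275
  h_57 = 766;  h_58 = 475;  h_59 = 534;  h_60 = 79;  h_61 = 395;  h_62 = 754
  h_63 = 975;  h_64 = 168;  h_65 = 375;  h_66 = 3;  h_67 = 243;  h_68 = 575
  h_69 = 26;  h_70 = 737;  h_71 = 303;  h_72 = 117;  h_73 = 856;  h_74 = 282
  h_75 = 126;  h_76 = 860;  h_77 = 859;  h_78 = 482;  h_79 = 132;  h_80 = 334
  h_81 = 490;  h_82 = 51;  h_83 = 961;  h_84 = 624;  h_85 = 7;  h_86 = 856
  h_87 = 800;  h_88 = 127;  h_89 = 62;  h_90 = 864;  h_91 = 977;  h_92 = 21
  h_93 = 443;  h_94 = 977;  h_95 = 593;  h_96 = 719;  h_97 = 634;  h_98 = 383
  h_99 = 474;  h_100 = 510;  h_101 = 692;  h_102 = 719;  h_103 = 647;  h_104 = 198
  h_105 = 729;  h_106 = 698;  h_107 = 382;  h_108 = 501;  h_109 = 820;  h_110 = 892
  h_111 = 537;  h_112 = 472;  h_113 = 457;  h_114 = 17;  h_115 = 384;  h_116 = 288
  h_117 = 645;  h_118 = 861;  h_119 = 65;  h_120 = 734;  h_121 = 541;  h_122 = 725
  h_123 = 469;  h_124 = 124;  h_125 = 50;  h_126 = 195;  h_127 = 850;  h_128 = 949
  h_129 = 662;  h_130 = 181;  h_131 = 11;  h_132 = 671;  h_133 = 851;  h_134 = 407
  h_135 = 210;  h_136 = 521;  h_137 = 113;  h_138 = 663;  h_139 = 57;  h_140 = 142
  h_141 = 922;  h_142 = 517;  h_143 = 506;  h_144 = 482;  h_145 = 908;  h_146 = 157
  h_147 = 129;  h_148 = 320;  h_149 = 376;  h_150 = 272;  h_151 = 668;  h_152 = 286
  h_153 = 875
h_154 = 773·875 + 930·286 + 182·668 = 445
h_155 = 773·445 + 930·875 + 182·286 = 1005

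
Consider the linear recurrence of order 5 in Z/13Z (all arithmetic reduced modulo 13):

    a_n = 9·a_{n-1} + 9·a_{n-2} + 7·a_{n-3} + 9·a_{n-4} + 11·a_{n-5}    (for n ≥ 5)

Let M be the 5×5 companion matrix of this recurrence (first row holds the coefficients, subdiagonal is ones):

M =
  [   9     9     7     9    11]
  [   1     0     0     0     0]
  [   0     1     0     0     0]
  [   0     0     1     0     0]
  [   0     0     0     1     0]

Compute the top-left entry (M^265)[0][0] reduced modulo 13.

12

(M^265)[0][0] is the top entry after applying M 265 times to the unit state (1, 0, 0, 0, 0). Equivalently it is h_{269} for the auxiliary sequence (h_n) obeying the same recurrence with h_4 = 1 and h_i = 0 for 0 ≤ i < 4:
h_5 = 9·1 + 9·0 + 7·0 + 9·0 + 11·0 = 9
h_6 = 9·9 + 9·1 + 7·0 + 9·0 + 11·0 = 12
h_7 = 9·12 + 9·9 + 7·1 + 9·0 + 11·0 = 1
h_8 = 9·1 + 9·12 + 7·9 + 9·1 + 11·0 = 7
h_9 = 9·7 + 9·1 + 7·12 + 9·9 + 11·1 = 1
h_10 = 9·1 + 9·7 + 7·1 + 9·12 + 11·9 = 0
Continuing the recurrence:
  h_11 = 4;  h_12 = 0;  h_13 = 5;  h_14 = 6;  h_15 = 5;  h_16 = 9
  h_17 = 5;  h_18 = 10;  h_19 = 10;  h_20 = 0;  h_21 = 5;  h_22 = 0
  h_23 = 11;  h_24 = 10;  h_25 = 0;  h_26 = 1;  h_27 = 9;  h_28 = 2
  h_29 = 8;  h_30 = 6;  h_31 = 11;  h_32 = 1;  h_33 = 10;  h_34 = 6
  h_35 = 4;  h_36 = 4;  h_37 = 7;  h_38 = 5;  h_39 = 4;  h_40 = 2
  h_41 = 1;  h_42 = 8;  h_43 = 4;  h_44 = 8;  h_45 = 0;  h_46 = 1
  h_47 = 7;  h_48 = 6;  h_49 = 4;  h_50 = 5;  h_51 = 2;  h_52 = 1
  h_53 = 8;  h_54 = 2;  h_55 = 1;  h_56 = 10;  h_57 = 1;  h_58 = 4
  h_59 = 3;  h_60 = 2;  h_61 = 10;  h_62 = 7;  h_63 = 4;  h_64 = 12
  h_65 = 6;  h_66 = 12;  h_67 = 8;  h_68 = 10;  h_69 = 3;  h_70 = 9
  h_71 = 5;  h_72 = 0;  h_73 = 11;  h_74 = 1;  h_75 = 5;  h_76 = 4
  h_77 = 5;  h_78 = 12;  h_79 = 3;  h_80 = 1;  h_81 = 1;  h_82 = 7
  h_83 = 4;  h_84 = 5;  h_85 = 7;  h_86 = 2;  h_87 = 8;  h_88 = 7
  h_89 = 7;  h_90 = 4;  h_91 = 8;  h_92 = 9;  h_93 = 9;  h_94 = 6
  h_95 = 2;  h_96 = 5;  h_97 = 12;  h_98 = 8;  h_99 = 0;  h_100 = 2
  h_101 = 3;  h_102 = 2;  h_103 = 4;  h_104 = 2;  h_105 = 0;  h_106 = 6
  h_107 = 9;  h_108 = 2;  h_109 = 7;  h_110 = 3;  h_111 = 4;  h_112 = 8
  h_113 = 6;  h_114 = 11;  h_115 = 5;  h_116 = 3;  h_117 = 5;  h_118 = 12
  h_119 = 2;  h_120 = 9;  h_121 = 1;  h_122 = 7;  h_123 = 12;  h_124 = 8
  h_125 = 12;  h_126 = 0;  h_127 = 11;  h_128 = 10;  h_129 = 8;  h_130 = 7
  h_131 = 5;  h_132 = 11;  h_133 = 11;  h_134 = 7;  h_135 = 10;  h_136 = 7
  h_137 = 6;  h_138 = 7;  h_139 = 8;  h_140 = 12;  h_141 = 9;  h_142 = 10
  h_143 = 1;  h_144 = 7;  h_145 = 4;  h_146 = 9;  h_147 = 12;  h_148 = 5
  h_149 = 4;  h_150 = 4;  h_151 = 2;  h_152 = 12;  h_153 = 11;  h_154 = 2
  h_155 = 3;  h_156 = 5;  h_157 = 5;  h_158 = 3;  h_159 = 0;  h_160 = 10
  h_161 = 3;  h_162 = 4;  h_163 = 10;  h_164 = 3;  h_165 = 9;  h_166 = 0
  h_167 = 2;  h_168 = 10;  h_169 = 1;  h_170 = 4;  h_171 = 3;  h_172 = 0
  h_173 = 5;  h_174 = 9;  h_175 = 2;  h_176 = 11;  h_177 = 4;  h_178 = 12
  h_179 = 0;  h_180 = 10;  h_181 = 6;  h_182 = 10;  h_183 = 8;  h_184 = 8
  h_185 = 1;  h_186 = 7;  h_187 = 11;  h_188 = 4;  h_189 = 8;  h_190 = 12
  h_191 = 7;  h_192 = 7;  h_193 = 1;  h_194 = 5;  h_195 = 12;  h_196 = 1
  h_197 = 4;  h_198 = 3;  h_199 = 12;  h_200 = 5;  h_201 = 0;  h_202 = 5
  h_203 = 0;  h_204 = 1;  h_205 = 8;  h_206 = 9;  h_207 = 7;  h_208 = 1
  h_209 = 10;  h_210 = 5;  h_211 = 5;  h_212 = 12;  h_213 = 3;  h_214 = 0
  h_215 = 3;  h_216 = 3;  h_217 = 5;  h_218 = 9;  h_219 = 5;  h_220 = 0
  h_221 = 4;  h_222 = 12;  h_223 = 2;  h_224 = 1;  h_225 = 4;  h_226 = 3
  h_227 = 12;  h_228 = 12;  h_229 = 11;  h_230 = 11;  h_231 = 7;  h_232 = 11
  h_233 = 2;  h_234 = 9;  h_235 = 9;  h_236 = 1;  h_237 = 6;  h_238 = 8
  h_239 = 1;  h_240 = 10;  h_241 = 12;  h_242 = 5;  h_243 = 8;  h_244 = 3
  h_245 = 1;  h_246 = 9;  h_247 = 4;  h_248 = 5;  h_249 = 4;  h_250 = 6
  h_251 = 0;  h_252 = 2;  h_253 = 8;  h_254 = 6;  h_255 = 11;  h_256 = 6
  h_257 = 3;  h_258 = 1;  h_259 = 9;  h_260 = 0;  h_261 = 12;  h_262 = 5
  h_263 = 11;  h_264 = 2;  h_265 = 0;  h_266 = 12;  h_267 = 3
h_268 = 9·3 + 9·12 + 7·0 + 9·2 + 11·11 = 1
h_269 = 9·1 + 9·3 + 7·12 + 9·0 + 11·2 = 12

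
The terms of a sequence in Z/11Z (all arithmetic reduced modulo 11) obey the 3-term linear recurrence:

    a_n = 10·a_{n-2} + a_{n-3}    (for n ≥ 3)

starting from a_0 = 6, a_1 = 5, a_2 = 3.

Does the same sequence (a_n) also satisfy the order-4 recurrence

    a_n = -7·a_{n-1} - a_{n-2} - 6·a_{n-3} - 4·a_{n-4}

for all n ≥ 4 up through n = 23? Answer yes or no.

yes

Terms a_0..a_23: 6, 5, 3, 1, 2, 2, 10, 0, 3, 10, 8, 4, 2, 4, 2, 9, 2, 4, 7, 9, 8, 9, 1, 10
n=4: candidate gives 2, actual a_4 = 2 ✓
n=5: candidate gives 2, actual a_5 = 2 ✓
n=6: candidate gives 10, actual a_6 = 10 ✓
n=7: candidate gives 0, actual a_7 = 0 ✓
n=8: candidate gives 3, actual a_8 = 3 ✓
n=9: candidate gives 10, actual a_9 = 10 ✓
n=10: candidate gives 8, actual a_10 = 8 ✓
n=11: candidate gives 4, actual a_11 = 4 ✓
n=12: candidate gives 2, actual a_12 = 2 ✓
n=13: candidate gives 4, actual a_13 = 4 ✓
n=14: candidate gives 2, actual a_14 = 2 ✓
n=15: candidate gives 9, actual a_15 = 9 ✓
n=16: candidate gives 2, actual a_16 = 2 ✓
n=17: candidate gives 4, actual a_17 = 4 ✓
n=18: candidate gives 7, actual a_18 = 7 ✓
n=19: candidate gives 9, actual a_19 = 9 ✓
n=20: candidate gives 8, actual a_20 = 8 ✓
n=21: candidate gives 9, actual a_21 = 9 ✓
n=22: candidate gives 1, actual a_22 = 1 ✓
n=23: candidate gives 10, actual a_23 = 10 ✓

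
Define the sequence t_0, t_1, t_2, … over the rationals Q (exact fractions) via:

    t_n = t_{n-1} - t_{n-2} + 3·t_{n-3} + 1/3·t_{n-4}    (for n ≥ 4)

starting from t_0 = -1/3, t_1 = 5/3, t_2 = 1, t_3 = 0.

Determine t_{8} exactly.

752/27

t_4 = 1·0 + -1·1 + 3·5/3 + 1/3·-1/3 = 35/9
t_5 = 1·35/9 + -1·0 + 3·1 + 1/3·5/3 = 67/9
t_6 = 1·67/9 + -1·35/9 + 3·0 + 1/3·1 = 35/9
t_7 = 1·35/9 + -1·67/9 + 3·35/9 + 1/3·0 = 73/9
t_8 = 1·73/9 + -1·35/9 + 3·67/9 + 1/3·35/9 = 752/27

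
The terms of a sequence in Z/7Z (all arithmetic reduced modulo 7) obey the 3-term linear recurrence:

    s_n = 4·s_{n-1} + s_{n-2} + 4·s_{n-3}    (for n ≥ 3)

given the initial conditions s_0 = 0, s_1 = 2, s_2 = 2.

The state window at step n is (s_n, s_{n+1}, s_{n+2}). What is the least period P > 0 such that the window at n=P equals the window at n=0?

24

n=0: window = (0, 2, 2)
n=1: window = (2, 2, 3)
n=2: window = (2, 3, 1)
n=3: window = (3, 1, 1)
n=4: window = (1, 1, 3)
n=5: window = (1, 3, 3)
n=6: window = (3, 3, 5)
n=7: window = (3, 5, 0)
n=8: window = (5, 0, 3)
n=9: window = (0, 3, 4)
n=10: window = (3, 4, 5)
n=11: window = (4, 5, 1)
n=12: window = (5, 1, 4)
n=13: window = (1, 4, 2)
n=14: window = (4, 2, 2)
n=15: window = (2, 2, 5)
n=16: window = (2, 5, 2)
n=17: window = (5, 2, 0)
n=18: window = (2, 0, 1)
n=19: window = (0, 1, 5)
n=20: window = (1, 5, 0)
n=21: window = (5, 0, 2)
n=22: window = (0, 2, 0)
n=23: window = (2, 0, 2)
n=24: window = (0, 2, 2)
window at n=24 equals window at n=0 → period = 24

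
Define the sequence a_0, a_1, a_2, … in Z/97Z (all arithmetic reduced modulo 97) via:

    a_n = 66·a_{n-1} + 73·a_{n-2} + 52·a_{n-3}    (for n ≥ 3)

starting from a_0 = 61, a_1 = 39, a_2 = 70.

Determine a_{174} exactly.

a_3 = 66·70 + 73·39 + 52·61 = 66
a_4 = 66·66 + 73·70 + 52·39 = 48
a_5 = 66·48 + 73·66 + 52·70 = 83
a_6 = 66·83 + 73·48 + 52·66 = 95
a_7 = 66·95 + 73·83 + 52·48 = 81
a_8 = 66·81 + 73·95 + 52·83 = 10
Continuing the recurrence:
  a_9 = 67;  a_10 = 52;  a_11 = 16;  a_12 = 91;  a_13 = 81;  a_14 = 17
  a_15 = 30;  a_16 = 61;  a_17 = 19;  a_18 = 89;  a_19 = 54;  a_20 = 88
  a_21 = 22;  a_22 = 14;  a_23 = 25;  a_24 = 33;  a_25 = 75;  a_26 = 26
  a_27 = 80;  a_28 = 20;  a_29 = 73;  a_30 = 59;  a_31 = 78;  a_32 = 59
  a_33 = 46;  a_34 = 50;  a_35 = 26;  a_36 = 95;  a_37 = 1;  a_38 = 11
  a_39 = 16;  a_40 = 68;  a_41 = 20;  a_42 = 35;  a_43 = 31;  a_44 = 15
  a_45 = 29;  a_46 = 62;  a_47 = 5;  a_48 = 59;  a_49 = 14;  a_50 = 59
  a_51 = 30;  a_52 = 31;  a_53 = 29;  a_54 = 14;  a_55 = 94;  a_56 = 4
  a_57 = 94;  a_58 = 35;  a_59 = 68;  a_60 = 0;  a_61 = 91;  a_62 = 36
  a_63 = 95;  a_64 = 50;  a_65 = 79;  a_66 = 30;  a_67 = 65;  a_68 = 15
  a_69 = 20;  a_70 = 72;  a_71 = 8;  a_72 = 34;  a_73 = 73;  a_74 = 53
  a_75 = 22;  a_76 = 96;  a_77 = 28;  a_78 = 9;  a_79 = 64;  a_80 = 32
  a_81 = 74;  a_82 = 72;  a_83 = 81;  a_84 = 94;  a_85 = 50;  a_86 = 18
  a_87 = 26;  a_88 = 4;  a_89 = 91;  a_90 = 84;  a_91 = 76;  a_92 = 69
  a_93 = 17;  a_94 = 23;  a_95 = 42;  a_96 = 0;  a_97 = 91;  a_98 = 42
  a_99 = 6;  a_100 = 46;  a_101 = 32;  a_102 = 59;  a_103 = 86;  a_104 = 7
  a_105 = 11;  a_106 = 83;  a_107 = 49;  a_108 = 68;  a_109 = 62;  a_110 = 61
  a_111 = 60;  a_112 = 94;  a_113 = 79;  a_114 = 64;  a_115 = 38;  a_116 = 36
  a_117 = 39;  a_118 = 0;  a_119 = 63;  a_120 = 75;  a_121 = 43;  a_122 = 46
  a_123 = 84;  a_124 = 80;  a_125 = 30;  a_126 = 63;  a_127 = 32;  a_128 = 26
  a_129 = 53;  a_130 = 76;  a_131 = 52;  a_132 = 96;  a_133 = 19;  a_134 = 5
  a_135 = 16;  a_136 = 81;  a_137 = 81;  a_138 = 63;  a_139 = 24;  a_140 = 16
  a_141 = 70;  a_142 = 52;  a_143 = 62;  a_144 = 82;  a_145 = 32;  a_146 = 70
  a_147 = 65;  a_148 = 6;  a_149 = 51;  a_150 = 6;  a_151 = 66;  a_152 = 74
  a_153 = 23;  a_154 = 70;  a_155 = 59;  a_156 = 15;  a_157 = 13;  a_158 = 74
  a_159 = 17;  a_160 = 22;  a_161 = 42;  a_162 = 24;  a_163 = 71;  a_164 = 86
  a_165 = 79;  a_166 = 52;  a_167 = 91;  a_168 = 39;  a_169 = 87;  a_170 = 32
  a_171 = 15;  a_172 = 90
a_173 = 66·90 + 73·15 + 52·32 = 66
a_174 = 66·66 + 73·90 + 52·15 = 66

66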